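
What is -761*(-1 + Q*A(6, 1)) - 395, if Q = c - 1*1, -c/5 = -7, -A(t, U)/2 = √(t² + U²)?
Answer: 366 + 51748*√37 ≈ 3.1514e+5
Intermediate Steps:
A(t, U) = -2*√(U² + t²) (A(t, U) = -2*√(t² + U²) = -2*√(U² + t²))
c = 35 (c = -5*(-7) = 35)
Q = 34 (Q = 35 - 1*1 = 35 - 1 = 34)
-761*(-1 + Q*A(6, 1)) - 395 = -761*(-1 + 34*(-2*√(1² + 6²))) - 395 = -761*(-1 + 34*(-2*√(1 + 36))) - 395 = -761*(-1 + 34*(-2*√37)) - 395 = -761*(-1 - 68*√37) - 395 = (761 + 51748*√37) - 395 = 366 + 51748*√37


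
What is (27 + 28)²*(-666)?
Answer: -2014650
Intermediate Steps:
(27 + 28)²*(-666) = 55²*(-666) = 3025*(-666) = -2014650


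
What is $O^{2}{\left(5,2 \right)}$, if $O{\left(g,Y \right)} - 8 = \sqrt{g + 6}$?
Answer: $\left(8 + \sqrt{11}\right)^{2} \approx 128.07$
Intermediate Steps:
$O{\left(g,Y \right)} = 8 + \sqrt{6 + g}$ ($O{\left(g,Y \right)} = 8 + \sqrt{g + 6} = 8 + \sqrt{6 + g}$)
$O^{2}{\left(5,2 \right)} = \left(8 + \sqrt{6 + 5}\right)^{2} = \left(8 + \sqrt{11}\right)^{2}$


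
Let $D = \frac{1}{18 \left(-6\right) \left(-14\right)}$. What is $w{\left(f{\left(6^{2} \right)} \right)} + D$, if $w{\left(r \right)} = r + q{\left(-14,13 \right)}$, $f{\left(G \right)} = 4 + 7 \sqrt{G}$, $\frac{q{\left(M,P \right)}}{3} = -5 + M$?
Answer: $- \frac{16631}{1512} \approx -10.999$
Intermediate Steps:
$q{\left(M,P \right)} = -15 + 3 M$ ($q{\left(M,P \right)} = 3 \left(-5 + M\right) = -15 + 3 M$)
$w{\left(r \right)} = -57 + r$ ($w{\left(r \right)} = r + \left(-15 + 3 \left(-14\right)\right) = r - 57 = -57 + r$)
$D = \frac{1}{1512}$ ($D = \frac{1}{\left(-108\right) \left(-14\right)} = \frac{1}{1512} \approx 0.00066138$)
$w{\left(f{\left(6^{2} \right)} \right)} + D = \left(-57 + \left(4 + 7 \sqrt{6^{2}}\right)\right) + \frac{1}{1512} = \left(-57 + \left(4 + 7 \sqrt{36}\right)\right) + \frac{1}{1512} = \left(-57 + \left(4 + 7 \cdot 6\right)\right) + \frac{1}{1512} = \left(-57 + \left(4 + 42\right)\right) + \frac{1}{1512} = \left(-57 + 46\right) + \frac{1}{1512} = -11 + \frac{1}{1512} = - \frac{16631}{1512}$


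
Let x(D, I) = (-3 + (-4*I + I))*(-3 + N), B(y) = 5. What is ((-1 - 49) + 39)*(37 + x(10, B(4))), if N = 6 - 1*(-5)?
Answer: 1177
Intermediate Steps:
N = 11 (N = 6 + 5 = 11)
x(D, I) = -24 - 24*I (x(D, I) = (-3 + (-4*I + I))*(-3 + 11) = (-3 - 3*I)*8 = -24 - 24*I)
((-1 - 49) + 39)*(37 + x(10, B(4))) = ((-1 - 49) + 39)*(37 + (-24 - 24*5)) = (-50 + 39)*(37 + (-24 - 120)) = -11*(37 - 144) = -11*(-107) = 1177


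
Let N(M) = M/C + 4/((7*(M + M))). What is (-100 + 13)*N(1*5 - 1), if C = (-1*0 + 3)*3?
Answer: -1885/42 ≈ -44.881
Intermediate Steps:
C = 9 (C = (0 + 3)*3 = 3*3 = 9)
N(M) = M/9 + 2/(7*M) (N(M) = M/9 + 4/((7*(M + M))) = M*(⅑) + 4/((7*(2*M))) = M/9 + 4/((14*M)) = M/9 + 4*(1/(14*M)) = M/9 + 2/(7*M))
(-100 + 13)*N(1*5 - 1) = (-100 + 13)*((1*5 - 1)/9 + 2/(7*(1*5 - 1))) = -87*((5 - 1)/9 + 2/(7*(5 - 1))) = -87*((⅑)*4 + (2/7)/4) = -87*(4/9 + (2/7)*(¼)) = -87*(4/9 + 1/14) = -87*65/126 = -1885/42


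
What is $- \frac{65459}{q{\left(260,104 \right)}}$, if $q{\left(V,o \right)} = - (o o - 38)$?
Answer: $\frac{65459}{10778} \approx 6.0734$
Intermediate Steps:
$q{\left(V,o \right)} = 38 - o^{2}$ ($q{\left(V,o \right)} = - (o^{2} - 38) = - (-38 + o^{2}) = 38 - o^{2}$)
$- \frac{65459}{q{\left(260,104 \right)}} = - \frac{65459}{38 - 104^{2}} = - \frac{65459}{38 - 10816} = - \frac{65459}{-10778} = \left(-65459\right) \left(- \frac{1}{10778}\right) = \frac{65459}{10778}$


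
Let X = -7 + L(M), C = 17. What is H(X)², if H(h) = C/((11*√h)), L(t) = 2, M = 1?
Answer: -289/605 ≈ -0.47769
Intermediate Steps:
X = -5 (X = -7 + 2 = -5)
H(h) = 17/(11*√h) (H(h) = 17/((11*√h)) = 17*(1/(11*√h)) = 17/(11*√h))
H(X)² = (17/(11*√(-5)))² = (17*(-I*√5/5)/11)² = (-17*I*√5/55)² = -289/605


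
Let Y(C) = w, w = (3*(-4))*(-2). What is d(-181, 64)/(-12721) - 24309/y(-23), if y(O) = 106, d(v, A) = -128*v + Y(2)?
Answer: -311693141/1348426 ≈ -231.15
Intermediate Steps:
w = 24 (w = -12*(-2) = 24)
Y(C) = 24
d(v, A) = 24 - 128*v (d(v, A) = -128*v + 24 = 24 - 128*v)
d(-181, 64)/(-12721) - 24309/y(-23) = (24 - 128*(-181))/(-12721) - 24309/106 = (24 + 23168)*(-1/12721) - 24309*1/106 = 23192*(-1/12721) - 24309/106 = -23192/12721 - 24309/106 = -311693141/1348426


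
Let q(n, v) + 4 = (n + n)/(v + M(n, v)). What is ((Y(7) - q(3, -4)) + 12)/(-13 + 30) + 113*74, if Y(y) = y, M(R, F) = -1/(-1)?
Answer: 142179/17 ≈ 8363.5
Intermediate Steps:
M(R, F) = 1 (M(R, F) = -1*(-1) = 1)
q(n, v) = -4 + 2*n/(1 + v) (q(n, v) = -4 + (n + n)/(v + 1) = -4 + (2*n)/(1 + v) = -4 + 2*n/(1 + v))
((Y(7) - q(3, -4)) + 12)/(-13 + 30) + 113*74 = ((7 - 2*(-2 + 3 - 2*(-4))/(1 - 4)) + 12)/(-13 + 30) + 113*74 = ((7 - 2*(-2 + 3 + 8)/(-3)) + 12)/17 + 8362 = ((7 - 2*(-1)*9/3) + 12)*(1/17) + 8362 = ((7 - 1*(-6)) + 12)*(1/17) + 8362 = ((7 + 6) + 12)*(1/17) + 8362 = (13 + 12)*(1/17) + 8362 = 25*(1/17) + 8362 = 25/17 + 8362 = 142179/17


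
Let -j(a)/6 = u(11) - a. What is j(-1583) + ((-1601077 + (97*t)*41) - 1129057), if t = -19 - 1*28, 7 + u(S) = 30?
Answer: -2926689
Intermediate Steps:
u(S) = 23 (u(S) = -7 + 30 = 23)
j(a) = -138 + 6*a (j(a) = -6*(23 - a) = -138 + 6*a)
t = -47 (t = -19 - 28 = -47)
j(-1583) + ((-1601077 + (97*t)*41) - 1129057) = (-138 + 6*(-1583)) + ((-1601077 + (97*(-47))*41) - 1129057) = (-138 - 9498) + ((-1601077 - 4559*41) - 1129057) = -9636 + ((-1601077 - 186919) - 1129057) = -9636 + (-1787996 - 1129057) = -9636 - 2917053 = -2926689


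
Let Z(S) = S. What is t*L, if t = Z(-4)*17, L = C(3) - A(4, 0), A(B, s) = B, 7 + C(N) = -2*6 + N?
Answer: 1360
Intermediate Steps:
C(N) = -19 + N (C(N) = -7 + (-2*6 + N) = -7 + (-12 + N) = -19 + N)
L = -20 (L = (-19 + 3) - 1*4 = -16 - 4 = -20)
t = -68 (t = -4*17 = -68)
t*L = -68*(-20) = 1360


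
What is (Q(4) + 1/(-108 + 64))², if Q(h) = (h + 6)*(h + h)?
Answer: 12383361/1936 ≈ 6396.4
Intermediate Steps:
Q(h) = 2*h*(6 + h) (Q(h) = (6 + h)*(2*h) = 2*h*(6 + h))
(Q(4) + 1/(-108 + 64))² = (2*4*(6 + 4) + 1/(-108 + 64))² = (2*4*10 + 1/(-44))² = (80 - 1/44)² = (3519/44)² = 12383361/1936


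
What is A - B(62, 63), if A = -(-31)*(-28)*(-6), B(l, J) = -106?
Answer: 5314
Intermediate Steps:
A = 5208 (A = -31*28*(-6) = -868*(-6) = 5208)
A - B(62, 63) = 5208 - 1*(-106) = 5208 + 106 = 5314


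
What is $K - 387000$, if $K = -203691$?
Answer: $-590691$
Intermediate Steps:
$K - 387000 = -203691 - 387000 = -590691$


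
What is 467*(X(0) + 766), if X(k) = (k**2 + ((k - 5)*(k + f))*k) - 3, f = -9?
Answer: 356321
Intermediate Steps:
X(k) = -3 + k**2 + k*(-9 + k)*(-5 + k) (X(k) = (k**2 + ((k - 5)*(k - 9))*k) - 3 = (k**2 + ((-5 + k)*(-9 + k))*k) - 3 = (k**2 + ((-9 + k)*(-5 + k))*k) - 3 = (k**2 + k*(-9 + k)*(-5 + k)) - 3 = -3 + k**2 + k*(-9 + k)*(-5 + k))
467*(X(0) + 766) = 467*((-3 + 0**3 - 13*0**2 + 45*0) + 766) = 467*((-3 + 0 - 13*0 + 0) + 766) = 467*((-3 + 0 + 0 + 0) + 766) = 467*(-3 + 766) = 467*763 = 356321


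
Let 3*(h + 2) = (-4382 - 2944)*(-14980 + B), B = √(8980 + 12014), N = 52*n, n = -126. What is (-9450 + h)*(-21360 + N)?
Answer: -1020789513696 + 68161104*√20994 ≈ -1.0109e+12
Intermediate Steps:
N = -6552 (N = 52*(-126) = -6552)
B = √20994 ≈ 144.89
h = 36581158 - 2442*√20994 (h = -2 + ((-4382 - 2944)*(-14980 + √20994))/3 = -2 + (-7326*(-14980 + √20994))/3 = -2 + (109743480 - 7326*√20994)/3 = -2 + (36581160 - 2442*√20994) = 36581158 - 2442*√20994 ≈ 3.6227e+7)
(-9450 + h)*(-21360 + N) = (-9450 + (36581158 - 2442*√20994))*(-21360 - 6552) = (36571708 - 2442*√20994)*(-27912) = -1020789513696 + 68161104*√20994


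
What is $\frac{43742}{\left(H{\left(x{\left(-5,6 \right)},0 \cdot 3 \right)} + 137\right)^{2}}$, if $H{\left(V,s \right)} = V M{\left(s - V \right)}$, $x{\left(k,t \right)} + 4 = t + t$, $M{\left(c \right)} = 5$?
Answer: $\frac{43742}{31329} \approx 1.3962$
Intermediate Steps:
$x{\left(k,t \right)} = -4 + 2 t$ ($x{\left(k,t \right)} = -4 + \left(t + t\right) = -4 + 2 t$)
$H{\left(V,s \right)} = 5 V$ ($H{\left(V,s \right)} = V 5 = 5 V$)
$\frac{43742}{\left(H{\left(x{\left(-5,6 \right)},0 \cdot 3 \right)} + 137\right)^{2}} = \frac{43742}{\left(5 \left(-4 + 2 \cdot 6\right) + 137\right)^{2}} = \frac{43742}{\left(5 \left(-4 + 12\right) + 137\right)^{2}} = \frac{43742}{\left(5 \cdot 8 + 137\right)^{2}} = \frac{43742}{\left(40 + 137\right)^{2}} = \frac{43742}{177^{2}} = \frac{43742}{31329}$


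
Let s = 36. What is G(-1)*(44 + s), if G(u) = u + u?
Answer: -160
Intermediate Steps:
G(u) = 2*u
G(-1)*(44 + s) = (2*(-1))*(44 + 36) = -2*80 = -160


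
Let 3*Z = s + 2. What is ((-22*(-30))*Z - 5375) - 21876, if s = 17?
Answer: -23071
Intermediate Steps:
Z = 19/3 (Z = (17 + 2)/3 = (⅓)*19 = 19/3 ≈ 6.3333)
((-22*(-30))*Z - 5375) - 21876 = (-22*(-30)*(19/3) - 5375) - 21876 = (660*(19/3) - 5375) - 21876 = (4180 - 5375) - 21876 = -1195 - 21876 = -23071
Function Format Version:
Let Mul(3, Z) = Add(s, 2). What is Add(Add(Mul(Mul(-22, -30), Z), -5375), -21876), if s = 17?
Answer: -23071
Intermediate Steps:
Z = Rational(19, 3) (Z = Mul(Rational(1, 3), Add(17, 2)) = Mul(Rational(1, 3), 19) = Rational(19, 3) ≈ 6.3333)
Add(Add(Mul(Mul(-22, -30), Z), -5375), -21876) = Add(Add(Mul(Mul(-22, -30), Rational(19, 3)), -5375), -21876) = Add(Add(Mul(660, Rational(19, 3)), -5375), -21876) = Add(Add(4180, -5375), -21876) = Add(-1195, -21876) = -23071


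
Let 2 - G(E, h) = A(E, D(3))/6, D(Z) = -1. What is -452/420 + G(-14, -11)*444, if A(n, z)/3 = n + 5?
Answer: 302917/105 ≈ 2884.9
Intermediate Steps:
A(n, z) = 15 + 3*n (A(n, z) = 3*(n + 5) = 3*(5 + n) = 15 + 3*n)
G(E, h) = -½ - E/2 (G(E, h) = 2 - (15 + 3*E)/6 = 2 - (5/2 + E/2) = 2 + (-5/2 - E/2) = -½ - E/2)
-452/420 + G(-14, -11)*444 = -452/420 + (-½ - ½*(-14))*444 = -452*1/420 + (-½ + 7)*444 = -113/105 + (13/2)*444 = -113/105 + 2886 = 302917/105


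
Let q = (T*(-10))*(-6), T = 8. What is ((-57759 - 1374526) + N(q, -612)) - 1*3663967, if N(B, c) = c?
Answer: -5096864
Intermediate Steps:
q = 480 (q = (8*(-10))*(-6) = -80*(-6) = 480)
((-57759 - 1374526) + N(q, -612)) - 1*3663967 = ((-57759 - 1374526) - 612) - 1*3663967 = (-1432285 - 612) - 3663967 = -1432897 - 3663967 = -5096864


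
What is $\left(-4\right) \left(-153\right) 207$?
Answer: $126684$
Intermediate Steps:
$\left(-4\right) \left(-153\right) 207 = 612 \cdot 207 = 126684$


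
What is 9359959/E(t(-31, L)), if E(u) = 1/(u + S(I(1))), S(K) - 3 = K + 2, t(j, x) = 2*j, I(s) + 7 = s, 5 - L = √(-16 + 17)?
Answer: -589677417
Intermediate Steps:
L = 4 (L = 5 - √(-16 + 17) = 5 - √1 = 5 - 1*1 = 5 - 1 = 4)
I(s) = -7 + s
S(K) = 5 + K (S(K) = 3 + (K + 2) = 3 + (2 + K) = 5 + K)
E(u) = 1/(-1 + u) (E(u) = 1/(u + (5 + (-7 + 1))) = 1/(u + (5 - 6)) = 1/(u - 1) = 1/(-1 + u))
9359959/E(t(-31, L)) = 9359959/(1/(-1 + 2*(-31))) = 9359959/(1/(-1 - 62)) = 9359959/(1/(-63)) = 9359959/(-1/63) = 9359959*(-63) = -589677417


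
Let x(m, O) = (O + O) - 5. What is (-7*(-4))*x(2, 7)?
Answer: 252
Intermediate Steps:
x(m, O) = -5 + 2*O (x(m, O) = 2*O - 5 = -5 + 2*O)
(-7*(-4))*x(2, 7) = (-7*(-4))*(-5 + 2*7) = 28*(-5 + 14) = 28*9 = 252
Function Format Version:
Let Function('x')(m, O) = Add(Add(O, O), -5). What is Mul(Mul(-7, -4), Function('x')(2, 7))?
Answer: 252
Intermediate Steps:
Function('x')(m, O) = Add(-5, Mul(2, O)) (Function('x')(m, O) = Add(Mul(2, O), -5) = Add(-5, Mul(2, O)))
Mul(Mul(-7, -4), Function('x')(2, 7)) = Mul(Mul(-7, -4), Add(-5, Mul(2, 7))) = Mul(28, Add(-5, 14)) = Mul(28, 9) = 252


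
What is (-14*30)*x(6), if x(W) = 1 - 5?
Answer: 1680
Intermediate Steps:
x(W) = -4
(-14*30)*x(6) = -14*30*(-4) = -420*(-4) = 1680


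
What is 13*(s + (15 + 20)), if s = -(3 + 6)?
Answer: 338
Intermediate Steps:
s = -9 (s = -1*9 = -9)
13*(s + (15 + 20)) = 13*(-9 + (15 + 20)) = 13*(-9 + 35) = 13*26 = 338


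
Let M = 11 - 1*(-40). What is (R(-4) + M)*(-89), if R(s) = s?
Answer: -4183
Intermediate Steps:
M = 51 (M = 11 + 40 = 51)
(R(-4) + M)*(-89) = (-4 + 51)*(-89) = 47*(-89) = -4183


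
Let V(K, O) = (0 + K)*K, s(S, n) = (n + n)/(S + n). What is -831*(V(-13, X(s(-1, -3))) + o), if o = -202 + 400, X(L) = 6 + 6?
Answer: -304977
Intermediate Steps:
s(S, n) = 2*n/(S + n) (s(S, n) = (2*n)/(S + n) = 2*n/(S + n))
X(L) = 12
V(K, O) = K**2 (V(K, O) = K*K = K**2)
o = 198
-831*(V(-13, X(s(-1, -3))) + o) = -831*((-13)**2 + 198) = -831*(169 + 198) = -831*367 = -304977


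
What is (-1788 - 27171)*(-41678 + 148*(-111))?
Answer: 1682691654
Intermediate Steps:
(-1788 - 27171)*(-41678 + 148*(-111)) = -28959*(-41678 - 16428) = -28959*(-58106) = 1682691654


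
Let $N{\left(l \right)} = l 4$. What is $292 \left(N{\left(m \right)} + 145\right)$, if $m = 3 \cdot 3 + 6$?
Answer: $59860$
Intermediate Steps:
$m = 15$ ($m = 9 + 6 = 15$)
$N{\left(l \right)} = 4 l$
$292 \left(N{\left(m \right)} + 145\right) = 292 \left(4 \cdot 15 + 145\right) = 292 \left(60 + 145\right) = 292 \cdot 205 = 59860$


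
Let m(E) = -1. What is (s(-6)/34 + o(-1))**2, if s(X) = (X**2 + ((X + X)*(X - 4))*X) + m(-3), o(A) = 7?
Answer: 199809/1156 ≈ 172.85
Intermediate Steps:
s(X) = -1 + X**2 + 2*X**2*(-4 + X) (s(X) = (X**2 + ((X + X)*(X - 4))*X) - 1 = (X**2 + ((2*X)*(-4 + X))*X) - 1 = (X**2 + (2*X*(-4 + X))*X) - 1 = (X**2 + 2*X**2*(-4 + X)) - 1 = -1 + X**2 + 2*X**2*(-4 + X))
(s(-6)/34 + o(-1))**2 = ((-1 - 7*(-6)**2 + 2*(-6)**3)/34 + 7)**2 = ((-1 - 7*36 + 2*(-216))*(1/34) + 7)**2 = ((-1 - 252 - 432)*(1/34) + 7)**2 = (-685*1/34 + 7)**2 = (-685/34 + 7)**2 = (-447/34)**2 = 199809/1156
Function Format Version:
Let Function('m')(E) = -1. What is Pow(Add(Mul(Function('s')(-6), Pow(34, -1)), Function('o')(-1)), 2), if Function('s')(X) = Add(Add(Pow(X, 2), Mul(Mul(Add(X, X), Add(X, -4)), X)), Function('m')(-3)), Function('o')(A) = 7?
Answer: Rational(199809, 1156) ≈ 172.85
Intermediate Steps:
Function('s')(X) = Add(-1, Pow(X, 2), Mul(2, Pow(X, 2), Add(-4, X))) (Function('s')(X) = Add(Add(Pow(X, 2), Mul(Mul(Add(X, X), Add(X, -4)), X)), -1) = Add(Add(Pow(X, 2), Mul(Mul(Mul(2, X), Add(-4, X)), X)), -1) = Add(Add(Pow(X, 2), Mul(Mul(2, X, Add(-4, X)), X)), -1) = Add(Add(Pow(X, 2), Mul(2, Pow(X, 2), Add(-4, X))), -1) = Add(-1, Pow(X, 2), Mul(2, Pow(X, 2), Add(-4, X))))
Pow(Add(Mul(Function('s')(-6), Pow(34, -1)), Function('o')(-1)), 2) = Pow(Add(Mul(Add(-1, Mul(-7, Pow(-6, 2)), Mul(2, Pow(-6, 3))), Pow(34, -1)), 7), 2) = Pow(Add(Mul(Add(-1, Mul(-7, 36), Mul(2, -216)), Rational(1, 34)), 7), 2) = Pow(Add(Mul(Add(-1, -252, -432), Rational(1, 34)), 7), 2) = Pow(Add(Mul(-685, Rational(1, 34)), 7), 2) = Pow(Add(Rational(-685, 34), 7), 2) = Pow(Rational(-447, 34), 2) = Rational(199809, 1156)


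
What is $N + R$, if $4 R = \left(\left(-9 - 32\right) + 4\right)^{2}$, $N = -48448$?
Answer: $- \frac{192423}{4} \approx -48106.0$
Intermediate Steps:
$R = \frac{1369}{4}$ ($R = \frac{\left(\left(-9 - 32\right) + 4\right)^{2}}{4} = \frac{\left(-41 + 4\right)^{2}}{4} = \frac{\left(-37\right)^{2}}{4} = \frac{1}{4} \cdot 1369 = \frac{1369}{4} \approx 342.25$)
$N + R = -48448 + \frac{1369}{4} = - \frac{192423}{4}$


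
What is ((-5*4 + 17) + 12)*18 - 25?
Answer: 137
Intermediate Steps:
((-5*4 + 17) + 12)*18 - 25 = ((-20 + 17) + 12)*18 - 25 = (-3 + 12)*18 - 25 = 9*18 - 25 = 162 - 25 = 137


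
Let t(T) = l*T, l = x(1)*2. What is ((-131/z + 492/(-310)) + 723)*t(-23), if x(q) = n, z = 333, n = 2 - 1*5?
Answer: 1711909412/17205 ≈ 99501.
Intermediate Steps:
n = -3 (n = 2 - 5 = -3)
x(q) = -3
l = -6 (l = -3*2 = -6)
t(T) = -6*T
((-131/z + 492/(-310)) + 723)*t(-23) = ((-131/333 + 492/(-310)) + 723)*(-6*(-23)) = ((-131*1/333 + 492*(-1/310)) + 723)*138 = ((-131/333 - 246/155) + 723)*138 = (-102223/51615 + 723)*138 = (37215422/51615)*138 = 1711909412/17205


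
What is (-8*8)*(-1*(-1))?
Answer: -64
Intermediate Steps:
(-8*8)*(-1*(-1)) = -64*1 = -64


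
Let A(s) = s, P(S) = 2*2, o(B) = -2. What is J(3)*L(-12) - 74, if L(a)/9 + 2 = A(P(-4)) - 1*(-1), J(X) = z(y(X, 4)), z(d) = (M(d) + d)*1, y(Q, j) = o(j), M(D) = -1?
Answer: -155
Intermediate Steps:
y(Q, j) = -2
z(d) = -1 + d (z(d) = (-1 + d)*1 = -1 + d)
P(S) = 4
J(X) = -3 (J(X) = -1 - 2 = -3)
L(a) = 27 (L(a) = -18 + 9*(4 - 1*(-1)) = -18 + 9*(4 + 1) = -18 + 9*5 = -18 + 45 = 27)
J(3)*L(-12) - 74 = -3*27 - 74 = -81 - 74 = -155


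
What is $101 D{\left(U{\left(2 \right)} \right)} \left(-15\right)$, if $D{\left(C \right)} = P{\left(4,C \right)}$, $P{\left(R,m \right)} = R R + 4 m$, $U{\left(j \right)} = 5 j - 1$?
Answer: $-78780$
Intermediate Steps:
$U{\left(j \right)} = -1 + 5 j$
$P{\left(R,m \right)} = R^{2} + 4 m$
$D{\left(C \right)} = 16 + 4 C$ ($D{\left(C \right)} = 4^{2} + 4 C = 16 + 4 C$)
$101 D{\left(U{\left(2 \right)} \right)} \left(-15\right) = 101 \left(16 + 4 \left(-1 + 5 \cdot 2\right)\right) \left(-15\right) = 101 \left(16 + 4 \left(-1 + 10\right)\right) \left(-15\right) = 101 \left(16 + 4 \cdot 9\right) \left(-15\right) = 101 \left(16 + 36\right) \left(-15\right) = 101 \cdot 52 \left(-15\right) = 5252 \left(-15\right) = -78780$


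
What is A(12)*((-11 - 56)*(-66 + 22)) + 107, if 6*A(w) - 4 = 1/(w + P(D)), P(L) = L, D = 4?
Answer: 50473/24 ≈ 2103.0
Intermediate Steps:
A(w) = 2/3 + 1/(6*(4 + w)) (A(w) = 2/3 + 1/(6*(w + 4)) = 2/3 + 1/(6*(4 + w)))
A(12)*((-11 - 56)*(-66 + 22)) + 107 = ((17 + 4*12)/(6*(4 + 12)))*((-11 - 56)*(-66 + 22)) + 107 = ((1/6)*(17 + 48)/16)*(-67*(-44)) + 107 = ((1/6)*(1/16)*65)*2948 + 107 = (65/96)*2948 + 107 = 47905/24 + 107 = 50473/24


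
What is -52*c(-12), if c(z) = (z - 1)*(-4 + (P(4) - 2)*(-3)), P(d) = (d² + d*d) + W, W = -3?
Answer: -57460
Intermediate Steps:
P(d) = -3 + 2*d² (P(d) = (d² + d*d) - 3 = (d² + d²) - 3 = 2*d² - 3 = -3 + 2*d²)
c(z) = 85 - 85*z (c(z) = (z - 1)*(-4 + ((-3 + 2*4²) - 2)*(-3)) = (-1 + z)*(-4 + ((-3 + 2*16) - 2)*(-3)) = (-1 + z)*(-4 + ((-3 + 32) - 2)*(-3)) = (-1 + z)*(-4 + (29 - 2)*(-3)) = (-1 + z)*(-4 + 27*(-3)) = (-1 + z)*(-4 - 81) = (-1 + z)*(-85) = 85 - 85*z)
-52*c(-12) = -52*(85 - 85*(-12)) = -52*(85 + 1020) = -52*1105 = -57460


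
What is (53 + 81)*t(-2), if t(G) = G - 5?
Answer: -938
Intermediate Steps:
t(G) = -5 + G
(53 + 81)*t(-2) = (53 + 81)*(-5 - 2) = 134*(-7) = -938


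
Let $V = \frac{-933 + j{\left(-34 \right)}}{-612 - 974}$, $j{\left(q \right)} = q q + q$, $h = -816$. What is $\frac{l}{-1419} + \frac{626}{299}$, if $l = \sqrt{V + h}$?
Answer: $\frac{626}{299} - \frac{i \sqrt{2052862890}}{2250534} \approx 2.0936 - 0.020132 i$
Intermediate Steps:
$j{\left(q \right)} = q + q^{2}$ ($j{\left(q \right)} = q^{2} + q = q + q^{2}$)
$V = - \frac{189}{1586}$ ($V = \frac{-933 - 34 \left(1 - 34\right)}{-612 - 974} = \frac{-933 - -1122}{-1586} = \left(-933 + 1122\right) \left(- \frac{1}{1586}\right) = 189 \left(- \frac{1}{1586}\right) = - \frac{189}{1586} \approx -0.11917$)
$l = \frac{i \sqrt{2052862890}}{1586}$ ($l = \sqrt{- \frac{189}{1586} - 816} = \sqrt{- \frac{1294365}{1586}} = \frac{i \sqrt{2052862890}}{1586} \approx 28.568 i$)
$\frac{l}{-1419} + \frac{626}{299} = \frac{\frac{1}{1586} i \sqrt{2052862890}}{-1419} + \frac{626}{299} = \frac{i \sqrt{2052862890}}{1586} \left(- \frac{1}{1419}\right) + 626 \cdot \frac{1}{299} = - \frac{i \sqrt{2052862890}}{2250534} + \frac{626}{299} = \frac{626}{299} - \frac{i \sqrt{2052862890}}{2250534}$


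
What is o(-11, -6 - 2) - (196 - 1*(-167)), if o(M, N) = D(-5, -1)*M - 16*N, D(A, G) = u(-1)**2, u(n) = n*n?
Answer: -246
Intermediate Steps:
u(n) = n**2
D(A, G) = 1 (D(A, G) = ((-1)**2)**2 = 1**2 = 1)
o(M, N) = M - 16*N (o(M, N) = 1*M - 16*N = M - 16*N)
o(-11, -6 - 2) - (196 - 1*(-167)) = (-11 - 16*(-6 - 2)) - (196 - 1*(-167)) = (-11 - 16*(-8)) - (196 + 167) = (-11 + 128) - 1*363 = 117 - 363 = -246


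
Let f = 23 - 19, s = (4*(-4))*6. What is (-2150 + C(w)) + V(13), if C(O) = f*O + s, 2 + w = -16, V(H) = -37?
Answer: -2355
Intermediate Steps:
s = -96 (s = -16*6 = -96)
w = -18 (w = -2 - 16 = -18)
f = 4
C(O) = -96 + 4*O (C(O) = 4*O - 96 = -96 + 4*O)
(-2150 + C(w)) + V(13) = (-2150 + (-96 + 4*(-18))) - 37 = (-2150 + (-96 - 72)) - 37 = (-2150 - 168) - 37 = -2318 - 37 = -2355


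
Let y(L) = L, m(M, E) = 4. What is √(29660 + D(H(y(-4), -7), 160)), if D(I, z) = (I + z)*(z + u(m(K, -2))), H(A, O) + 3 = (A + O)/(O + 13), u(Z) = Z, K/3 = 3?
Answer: √495966/3 ≈ 234.75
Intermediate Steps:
K = 9 (K = 3*3 = 9)
H(A, O) = -3 + (A + O)/(13 + O) (H(A, O) = -3 + (A + O)/(O + 13) = -3 + (A + O)/(13 + O))
D(I, z) = (4 + z)*(I + z) (D(I, z) = (I + z)*(z + 4) = (I + z)*(4 + z) = (4 + z)*(I + z))
√(29660 + D(H(y(-4), -7), 160)) = √(29660 + (160² + 4*((-39 - 4 - 2*(-7))/(13 - 7)) + 4*160 + ((-39 - 4 - 2*(-7))/(13 - 7))*160)) = √(29660 + (25600 + 4*((-39 - 4 + 14)/6) + 640 + ((-39 - 4 + 14)/6)*160)) = √(29660 + (25600 + 4*((⅙)*(-29)) + 640 + ((⅙)*(-29))*160)) = √(29660 + (25600 + 4*(-29/6) + 640 - 29/6*160)) = √(29660 + (25600 - 58/3 + 640 - 2320/3)) = √(29660 + 76342/3) = √(165322/3) = √495966/3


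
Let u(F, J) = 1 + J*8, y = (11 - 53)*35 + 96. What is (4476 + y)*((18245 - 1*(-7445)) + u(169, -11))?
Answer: 79420506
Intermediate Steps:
y = -1374 (y = -42*35 + 96 = -1470 + 96 = -1374)
u(F, J) = 1 + 8*J
(4476 + y)*((18245 - 1*(-7445)) + u(169, -11)) = (4476 - 1374)*((18245 - 1*(-7445)) + (1 + 8*(-11))) = 3102*((18245 + 7445) + (1 - 88)) = 3102*(25690 - 87) = 3102*25603 = 79420506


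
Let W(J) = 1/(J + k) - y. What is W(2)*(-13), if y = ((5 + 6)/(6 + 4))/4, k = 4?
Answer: 169/120 ≈ 1.4083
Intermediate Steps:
y = 11/40 (y = (11/10)*(¼) = 11/40 ≈ 0.27500)
W(J) = -11/40 + 1/(4 + J) (W(J) = 1/(J + 4) - 1*11/40 = 1/(4 + J) - 11/40 = -11/40 + 1/(4 + J))
W(2)*(-13) = ((-4 - 11*2)/(40*(4 + 2)))*(-13) = ((1/40)*(-4 - 22)/6)*(-13) = ((1/40)*(⅙)*(-26))*(-13) = -13/120*(-13) = 169/120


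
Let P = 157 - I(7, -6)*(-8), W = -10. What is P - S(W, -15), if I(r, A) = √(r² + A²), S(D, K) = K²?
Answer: -68 + 8*√85 ≈ 5.7564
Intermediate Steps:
I(r, A) = √(A² + r²)
P = 157 + 8*√85 (P = 157 - √((-6)² + 7²)*(-8) = 157 - √(36 + 49)*(-8) = 157 - √85*(-8) = 157 - (-8)*√85 = 157 + 8*√85 ≈ 230.76)
P - S(W, -15) = (157 + 8*√85) - 1*(-15)² = (157 + 8*√85) - 1*225 = (157 + 8*√85) - 225 = -68 + 8*√85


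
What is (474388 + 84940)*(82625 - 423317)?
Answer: -190558574976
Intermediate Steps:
(474388 + 84940)*(82625 - 423317) = 559328*(-340692) = -190558574976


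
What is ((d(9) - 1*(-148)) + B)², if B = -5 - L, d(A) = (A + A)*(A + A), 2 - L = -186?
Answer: 77841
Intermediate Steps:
L = 188 (L = 2 - 1*(-186) = 2 + 186 = 188)
d(A) = 4*A² (d(A) = (2*A)*(2*A) = 4*A²)
B = -193 (B = -5 - 1*188 = -5 - 188 = -193)
((d(9) - 1*(-148)) + B)² = ((4*9² - 1*(-148)) - 193)² = ((4*81 + 148) - 193)² = ((324 + 148) - 193)² = (472 - 193)² = 279² = 77841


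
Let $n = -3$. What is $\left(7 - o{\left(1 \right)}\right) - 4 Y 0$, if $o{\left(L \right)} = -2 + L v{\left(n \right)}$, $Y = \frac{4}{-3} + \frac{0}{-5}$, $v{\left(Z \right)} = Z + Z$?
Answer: $0$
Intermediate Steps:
$v{\left(Z \right)} = 2 Z$
$Y = - \frac{4}{3}$ ($Y = 4 \left(- \frac{1}{3}\right) + 0 \left(- \frac{1}{5}\right) = - \frac{4}{3} + 0 = - \frac{4}{3} \approx -1.3333$)
$o{\left(L \right)} = -2 - 6 L$ ($o{\left(L \right)} = -2 + L 2 \left(-3\right) = -2 + L \left(-6\right) = -2 - 6 L$)
$\left(7 - o{\left(1 \right)}\right) - 4 Y 0 = \left(7 - \left(-2 - 6\right)\right) \left(-4\right) \left(- \frac{4}{3}\right) 0 = \left(7 - \left(-2 - 6\right)\right) \frac{16}{3} \cdot 0 = \left(7 - -8\right) 0 = \left(7 + 8\right) 0 = 15 \cdot 0 = 0$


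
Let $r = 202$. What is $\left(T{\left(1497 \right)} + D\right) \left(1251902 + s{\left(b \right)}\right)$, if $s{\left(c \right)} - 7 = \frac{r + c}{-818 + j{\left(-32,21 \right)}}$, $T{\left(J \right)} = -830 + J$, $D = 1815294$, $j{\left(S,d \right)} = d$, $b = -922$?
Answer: $\frac{1811915389372473}{797} \approx 2.2734 \cdot 10^{12}$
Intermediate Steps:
$s{\left(c \right)} = \frac{5377}{797} - \frac{c}{797}$ ($s{\left(c \right)} = 7 + \frac{202 + c}{-818 + 21} = 7 + \frac{202 + c}{-797} = 7 + \left(202 + c\right) \left(- \frac{1}{797}\right) = 7 - \left(\frac{202}{797} + \frac{c}{797}\right) = \frac{5377}{797} - \frac{c}{797}$)
$\left(T{\left(1497 \right)} + D\right) \left(1251902 + s{\left(b \right)}\right) = \left(\left(-830 + 1497\right) + 1815294\right) \left(1251902 + \left(\frac{5377}{797} - - \frac{922}{797}\right)\right) = \left(667 + 1815294\right) \left(1251902 + \left(\frac{5377}{797} + \frac{922}{797}\right)\right) = 1815961 \left(1251902 + \frac{6299}{797}\right) = 1815961 \cdot \frac{997772193}{797} = \frac{1811915389372473}{797}$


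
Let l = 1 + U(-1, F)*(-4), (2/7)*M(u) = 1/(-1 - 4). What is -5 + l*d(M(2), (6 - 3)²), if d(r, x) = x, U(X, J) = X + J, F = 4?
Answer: -104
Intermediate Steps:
U(X, J) = J + X
M(u) = -7/10 (M(u) = 7/(2*(-1 - 4)) = (7/2)/(-5) = (7/2)*(-⅕) = -7/10)
l = -11 (l = 1 + (4 - 1)*(-4) = 1 + 3*(-4) = 1 - 12 = -11)
-5 + l*d(M(2), (6 - 3)²) = -5 - 11*(6 - 3)² = -5 - 11*3² = -5 - 11*9 = -5 - 99 = -104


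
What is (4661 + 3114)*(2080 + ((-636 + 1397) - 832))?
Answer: 15619975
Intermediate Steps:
(4661 + 3114)*(2080 + ((-636 + 1397) - 832)) = 7775*(2080 + (761 - 832)) = 7775*(2080 - 71) = 7775*2009 = 15619975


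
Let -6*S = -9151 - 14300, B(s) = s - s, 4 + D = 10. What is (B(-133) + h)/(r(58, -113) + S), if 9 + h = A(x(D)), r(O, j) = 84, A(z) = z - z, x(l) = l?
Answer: -18/7985 ≈ -0.0022542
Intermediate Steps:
D = 6 (D = -4 + 10 = 6)
A(z) = 0
B(s) = 0
h = -9 (h = -9 + 0 = -9)
S = 7817/2 (S = -(-9151 - 14300)/6 = -⅙*(-23451) = 7817/2 ≈ 3908.5)
(B(-133) + h)/(r(58, -113) + S) = (0 - 9)/(84 + 7817/2) = -9/7985/2 = -9*2/7985 = -18/7985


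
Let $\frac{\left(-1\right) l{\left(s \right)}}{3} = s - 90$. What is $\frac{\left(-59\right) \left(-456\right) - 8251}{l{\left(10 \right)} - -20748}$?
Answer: $\frac{18653}{20988} \approx 0.88875$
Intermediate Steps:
$l{\left(s \right)} = 270 - 3 s$ ($l{\left(s \right)} = - 3 \left(s - 90\right) = - 3 \left(-90 + s\right) = 270 - 3 s$)
$\frac{\left(-59\right) \left(-456\right) - 8251}{l{\left(10 \right)} - -20748} = \frac{\left(-59\right) \left(-456\right) - 8251}{\left(270 - 30\right) - -20748} = \frac{26904 - 8251}{\left(270 - 30\right) + 20748} = \frac{18653}{240 + 20748} = \frac{18653}{20988}$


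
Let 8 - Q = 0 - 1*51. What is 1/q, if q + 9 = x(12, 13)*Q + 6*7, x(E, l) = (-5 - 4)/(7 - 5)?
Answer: -2/465 ≈ -0.0043011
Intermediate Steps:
x(E, l) = -9/2
Q = 59 (Q = 8 - (0 - 1*51) = 8 - (0 - 51) = 8 - 1*(-51) = 8 + 51 = 59)
q = -465/2 (q = -9 + (-9/2*59 + 6*7) = -9 + (-531/2 + 42) = -9 - 447/2 = -465/2 ≈ -232.50)
1/q = 1/(-465/2) = -2/465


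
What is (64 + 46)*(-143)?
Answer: -15730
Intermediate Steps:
(64 + 46)*(-143) = 110*(-143) = -15730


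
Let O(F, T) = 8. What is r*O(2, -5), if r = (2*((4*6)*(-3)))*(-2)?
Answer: 2304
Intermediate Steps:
r = 288 (r = (2*(24*(-3)))*(-2) = (2*(-72))*(-2) = -144*(-2) = 288)
r*O(2, -5) = 288*8 = 2304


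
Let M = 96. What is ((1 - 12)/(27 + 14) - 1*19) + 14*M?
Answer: 54314/41 ≈ 1324.7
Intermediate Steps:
((1 - 12)/(27 + 14) - 1*19) + 14*M = ((1 - 12)/(27 + 14) - 1*19) + 14*96 = (-11/41 - 19) + 1344 = -790/41 + 1344 = 54314/41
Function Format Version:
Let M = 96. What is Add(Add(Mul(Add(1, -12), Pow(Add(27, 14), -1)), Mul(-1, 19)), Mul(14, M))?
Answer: Rational(54314, 41) ≈ 1324.7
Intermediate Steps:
Add(Add(Mul(Add(1, -12), Pow(Add(27, 14), -1)), Mul(-1, 19)), Mul(14, M)) = Add(Add(Mul(Add(1, -12), Pow(Add(27, 14), -1)), Mul(-1, 19)), Mul(14, 96)) = Add(Add(Mul(-11, Pow(41, -1)), -19), 1344) = Add(Add(Mul(-11, Rational(1, 41)), -19), 1344) = Add(Add(Rational(-11, 41), -19), 1344) = Add(Rational(-790, 41), 1344) = Rational(54314, 41)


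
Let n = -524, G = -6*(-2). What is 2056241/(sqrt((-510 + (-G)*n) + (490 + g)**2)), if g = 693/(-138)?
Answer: 94587086*sqrt(509917729)/509917729 ≈ 4188.7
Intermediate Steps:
G = 12
g = -231/46 (g = 693*(-1/138) = -231/46 ≈ -5.0217)
2056241/(sqrt((-510 + (-G)*n) + (490 + g)**2)) = 2056241/(sqrt((-510 - 1*12*(-524)) + (490 - 231/46)**2)) = 2056241/(sqrt((-510 - 12*(-524)) + (22309/46)**2)) = 2056241/(sqrt((-510 + 6288) + 497691481/2116)) = 2056241/(sqrt(5778 + 497691481/2116)) = 2056241/(sqrt(509917729/2116)) = 2056241/((sqrt(509917729)/46)) = 2056241*(46*sqrt(509917729)/509917729) = 94587086*sqrt(509917729)/509917729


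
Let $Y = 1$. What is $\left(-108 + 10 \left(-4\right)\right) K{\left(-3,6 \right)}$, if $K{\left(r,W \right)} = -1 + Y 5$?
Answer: $-592$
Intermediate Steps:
$K{\left(r,W \right)} = 4$ ($K{\left(r,W \right)} = -1 + 1 \cdot 5 = -1 + 5 = 4$)
$\left(-108 + 10 \left(-4\right)\right) K{\left(-3,6 \right)} = \left(-108 + 10 \left(-4\right)\right) 4 = \left(-108 - 40\right) 4 = \left(-148\right) 4 = -592$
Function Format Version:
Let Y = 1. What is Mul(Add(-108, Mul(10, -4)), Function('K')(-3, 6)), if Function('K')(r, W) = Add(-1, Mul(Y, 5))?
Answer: -592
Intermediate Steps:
Function('K')(r, W) = 4 (Function('K')(r, W) = Add(-1, Mul(1, 5)) = Add(-1, 5) = 4)
Mul(Add(-108, Mul(10, -4)), Function('K')(-3, 6)) = Mul(Add(-108, Mul(10, -4)), 4) = Mul(Add(-108, -40), 4) = Mul(-148, 4) = -592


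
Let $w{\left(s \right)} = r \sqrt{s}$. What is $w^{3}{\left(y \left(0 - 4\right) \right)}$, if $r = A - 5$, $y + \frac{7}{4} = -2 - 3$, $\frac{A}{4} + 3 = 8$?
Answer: $273375 \sqrt{3} \approx 4.735 \cdot 10^{5}$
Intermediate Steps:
$A = 20$ ($A = -12 + 4 \cdot 8 = -12 + 32 = 20$)
$y = - \frac{27}{4}$ ($y = - \frac{7}{4} - 5 = - \frac{27}{4} \approx -6.75$)
$r = 15$ ($r = 20 - 5 = 15$)
$w{\left(s \right)} = 15 \sqrt{s}$
$w^{3}{\left(y \left(0 - 4\right) \right)} = \left(15 \sqrt{- \frac{27 \left(0 - 4\right)}{4}}\right)^{3} = \left(15 \sqrt{\left(- \frac{27}{4}\right) \left(-4\right)}\right)^{3} = \left(15 \sqrt{27}\right)^{3} = \left(15 \cdot 3 \sqrt{3}\right)^{3} = \left(45 \sqrt{3}\right)^{3} = 273375 \sqrt{3}$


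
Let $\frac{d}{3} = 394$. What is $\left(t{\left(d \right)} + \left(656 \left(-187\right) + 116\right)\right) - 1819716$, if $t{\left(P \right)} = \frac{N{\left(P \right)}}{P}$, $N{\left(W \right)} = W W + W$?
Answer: $-1941089$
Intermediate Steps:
$d = 1182$ ($d = 3 \cdot 394 = 1182$)
$N{\left(W \right)} = W + W^{2}$ ($N{\left(W \right)} = W^{2} + W = W + W^{2}$)
$t{\left(P \right)} = 1 + P$ ($t{\left(P \right)} = \frac{P \left(1 + P\right)}{P} = 1 + P$)
$\left(t{\left(d \right)} + \left(656 \left(-187\right) + 116\right)\right) - 1819716 = \left(\left(1 + 1182\right) + \left(656 \left(-187\right) + 116\right)\right) - 1819716 = \left(1183 + \left(-122672 + 116\right)\right) - 1819716 = \left(1183 - 122556\right) - 1819716 = -121373 - 1819716 = -1941089$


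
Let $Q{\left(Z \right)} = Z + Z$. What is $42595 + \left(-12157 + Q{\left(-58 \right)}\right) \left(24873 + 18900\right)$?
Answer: $-537183434$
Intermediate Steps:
$Q{\left(Z \right)} = 2 Z$
$42595 + \left(-12157 + Q{\left(-58 \right)}\right) \left(24873 + 18900\right) = 42595 + \left(-12157 + 2 \left(-58\right)\right) \left(24873 + 18900\right) = 42595 + \left(-12157 - 116\right) 43773 = 42595 - 537226029 = -537183434$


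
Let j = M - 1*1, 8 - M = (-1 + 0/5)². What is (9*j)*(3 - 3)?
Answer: 0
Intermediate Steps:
M = 7 (M = 8 - (-1 + 0/5)² = 8 - (-1 + 0*(⅕))² = 8 - (-1 + 0)² = 8 - 1*(-1)² = 8 - 1*1 = 8 - 1 = 7)
j = 6 (j = 7 - 1*1 = 7 - 1 = 6)
(9*j)*(3 - 3) = (9*6)*(3 - 3) = 54*0 = 0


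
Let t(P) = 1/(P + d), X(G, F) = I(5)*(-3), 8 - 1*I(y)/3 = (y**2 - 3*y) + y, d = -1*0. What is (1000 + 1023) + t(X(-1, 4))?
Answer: 127450/63 ≈ 2023.0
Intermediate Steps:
d = 0
I(y) = 24 - 3*y**2 + 6*y (I(y) = 24 - 3*((y**2 - 3*y) + y) = 24 - 3*(y**2 - 2*y) = 24 + (-3*y**2 + 6*y) = 24 - 3*y**2 + 6*y)
X(G, F) = 63 (X(G, F) = (24 - 3*5**2 + 6*5)*(-3) = (24 - 3*25 + 30)*(-3) = (24 - 75 + 30)*(-3) = -21*(-3) = 63)
t(P) = 1/P (t(P) = 1/(P + 0) = 1/P)
(1000 + 1023) + t(X(-1, 4)) = (1000 + 1023) + 1/63 = 2023 + 1/63 = 127450/63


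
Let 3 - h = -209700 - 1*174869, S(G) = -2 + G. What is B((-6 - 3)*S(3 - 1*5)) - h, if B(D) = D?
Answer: -384536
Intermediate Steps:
h = 384572 (h = 3 - (-209700 - 1*174869) = 3 - (-209700 - 174869) = 3 - 1*(-384569) = 3 + 384569 = 384572)
B((-6 - 3)*S(3 - 1*5)) - h = (-6 - 3)*(-2 + (3 - 1*5)) - 1*384572 = -9*(-2 + (3 - 5)) - 384572 = -9*(-2 - 2) - 384572 = -9*(-4) - 384572 = 36 - 384572 = -384536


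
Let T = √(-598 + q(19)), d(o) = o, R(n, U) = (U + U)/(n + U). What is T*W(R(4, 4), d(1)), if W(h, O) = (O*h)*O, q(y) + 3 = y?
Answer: I*√582 ≈ 24.125*I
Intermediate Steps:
q(y) = -3 + y
R(n, U) = 2*U/(U + n) (R(n, U) = (2*U)/(U + n) = 2*U/(U + n))
W(h, O) = h*O²
T = I*√582 (T = √(-598 + (-3 + 19)) = √(-598 + 16) = √(-582) = I*√582 ≈ 24.125*I)
T*W(R(4, 4), d(1)) = (I*√582)*((2*4/(4 + 4))*1²) = (I*√582)*((2*4/8)*1) = (I*√582)*((2*4*(⅛))*1) = (I*√582)*(1*1) = (I*√582)*1 = I*√582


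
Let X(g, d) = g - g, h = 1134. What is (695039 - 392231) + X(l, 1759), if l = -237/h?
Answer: 302808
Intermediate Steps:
l = -79/378 (l = -237/1134 = -237*1/1134 = -79/378 ≈ -0.20899)
X(g, d) = 0
(695039 - 392231) + X(l, 1759) = (695039 - 392231) + 0 = 302808 + 0 = 302808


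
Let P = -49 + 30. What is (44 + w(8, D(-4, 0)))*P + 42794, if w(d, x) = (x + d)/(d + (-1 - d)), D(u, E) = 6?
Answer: 42224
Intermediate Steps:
P = -19
w(d, x) = -d - x (w(d, x) = (d + x)/(-1) = (d + x)*(-1) = -d - x)
(44 + w(8, D(-4, 0)))*P + 42794 = (44 + (-1*8 - 1*6))*(-19) + 42794 = (44 + (-8 - 6))*(-19) + 42794 = (44 - 14)*(-19) + 42794 = 30*(-19) + 42794 = -570 + 42794 = 42224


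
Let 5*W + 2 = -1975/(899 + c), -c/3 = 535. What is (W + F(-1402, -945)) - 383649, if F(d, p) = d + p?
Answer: -1362565317/3530 ≈ -3.8600e+5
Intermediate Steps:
c = -1605 (c = -3*535 = -1605)
W = 563/3530 (W = -⅖ + (-1975/(899 - 1605))/5 = -⅖ + (-1975/(-706))/5 = -⅖ + (-1/706*(-1975))/5 = -⅖ + (⅕)*(1975/706) = -⅖ + 395/706 = 563/3530 ≈ 0.15949)
(W + F(-1402, -945)) - 383649 = (563/3530 + (-1402 - 945)) - 383649 = (563/3530 - 2347) - 383649 = -8284347/3530 - 383649 = -1362565317/3530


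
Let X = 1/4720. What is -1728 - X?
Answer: -8156161/4720 ≈ -1728.0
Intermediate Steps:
X = 1/4720 ≈ 0.00021186
-1728 - X = -1728 - 1*1/4720 = -1728 - 1/4720 = -8156161/4720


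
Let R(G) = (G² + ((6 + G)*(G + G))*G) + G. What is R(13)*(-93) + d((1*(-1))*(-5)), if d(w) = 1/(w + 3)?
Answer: -4913375/8 ≈ -6.1417e+5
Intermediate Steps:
d(w) = 1/(3 + w)
R(G) = G + G² + 2*G²*(6 + G) (R(G) = (G² + ((6 + G)*(2*G))*G) + G = (G² + (2*G*(6 + G))*G) + G = (G² + 2*G²*(6 + G)) + G = G + G² + 2*G²*(6 + G))
R(13)*(-93) + d((1*(-1))*(-5)) = (13*(1 + 2*13² + 13*13))*(-93) + 1/(3 + (1*(-1))*(-5)) = (13*(1 + 2*169 + 169))*(-93) + 1/(3 - 1*(-5)) = (13*(1 + 338 + 169))*(-93) + 1/(3 + 5) = (13*508)*(-93) + 1/8 = 6604*(-93) + ⅛ = -614172 + ⅛ = -4913375/8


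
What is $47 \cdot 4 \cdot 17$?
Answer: $3196$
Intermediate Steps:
$47 \cdot 4 \cdot 17 = 188 \cdot 17 = 3196$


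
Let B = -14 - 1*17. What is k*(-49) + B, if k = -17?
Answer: 802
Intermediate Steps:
B = -31 (B = -14 - 17 = -31)
k*(-49) + B = -17*(-49) - 31 = 833 - 31 = 802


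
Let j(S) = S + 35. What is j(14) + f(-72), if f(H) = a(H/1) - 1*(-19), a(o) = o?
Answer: -4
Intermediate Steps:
f(H) = 19 + H (f(H) = H/1 - 1*(-19) = H*1 + 19 = H + 19 = 19 + H)
j(S) = 35 + S
j(14) + f(-72) = (35 + 14) + (19 - 72) = 49 - 53 = -4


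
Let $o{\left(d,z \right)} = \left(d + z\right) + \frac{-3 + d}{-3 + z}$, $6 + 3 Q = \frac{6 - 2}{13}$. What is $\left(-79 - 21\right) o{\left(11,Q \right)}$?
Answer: $- \frac{5563700}{7449} \approx -746.91$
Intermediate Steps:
$Q = - \frac{74}{39}$ ($Q = -2 + \frac{\left(6 - 2\right) \frac{1}{13}}{3} = -2 + \frac{4 \cdot \frac{1}{13}}{3} = -2 + \frac{1}{3} \cdot \frac{4}{13} = -2 + \frac{4}{39} = - \frac{74}{39} \approx -1.8974$)
$o{\left(d,z \right)} = d + z + \frac{-3 + d}{-3 + z}$ ($o{\left(d,z \right)} = \left(d + z\right) + \frac{-3 + d}{-3 + z} = d + z + \frac{-3 + d}{-3 + z}$)
$\left(-79 - 21\right) o{\left(11,Q \right)} = \left(-79 - 21\right) \frac{-3 + \left(- \frac{74}{39}\right)^{2} - - \frac{74}{13} - 22 + 11 \left(- \frac{74}{39}\right)}{-3 - \frac{74}{39}} = - 100 \frac{-3 + \frac{5476}{1521} + \frac{74}{13} - 22 - \frac{814}{39}}{- \frac{191}{39}} = - 100 \left(\left(- \frac{39}{191}\right) \left(- \frac{55637}{1521}\right)\right) = \left(-100\right) \frac{55637}{7449} = - \frac{5563700}{7449}$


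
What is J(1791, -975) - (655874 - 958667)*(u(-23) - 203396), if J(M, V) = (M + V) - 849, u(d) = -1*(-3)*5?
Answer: -61582343166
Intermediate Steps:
u(d) = 15 (u(d) = 3*5 = 15)
J(M, V) = -849 + M + V
J(1791, -975) - (655874 - 958667)*(u(-23) - 203396) = (-849 + 1791 - 975) - (655874 - 958667)*(15 - 203396) = -33 - (-302793)*(-203381) = -33 - 1*61582343133 = -33 - 61582343133 = -61582343166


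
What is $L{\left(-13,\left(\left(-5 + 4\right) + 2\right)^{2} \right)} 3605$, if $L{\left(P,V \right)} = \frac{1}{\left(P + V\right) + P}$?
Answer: $- \frac{721}{5} \approx -144.2$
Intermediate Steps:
$L{\left(P,V \right)} = \frac{1}{V + 2 P}$
$L{\left(-13,\left(\left(-5 + 4\right) + 2\right)^{2} \right)} 3605 = \frac{1}{\left(\left(-5 + 4\right) + 2\right)^{2} + 2 \left(-13\right)} 3605 = \frac{1}{\left(-1 + 2\right)^{2} - 26} \cdot 3605 = \frac{1}{1^{2} - 26} \cdot 3605 = \frac{1}{1 - 26} \cdot 3605 = \frac{1}{-25} \cdot 3605 = \left(- \frac{1}{25}\right) 3605 = - \frac{721}{5}$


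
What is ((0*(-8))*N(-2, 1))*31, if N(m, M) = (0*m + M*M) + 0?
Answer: 0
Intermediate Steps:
N(m, M) = M**2 (N(m, M) = (0 + M**2) + 0 = M**2 + 0 = M**2)
((0*(-8))*N(-2, 1))*31 = ((0*(-8))*1**2)*31 = (0*1)*31 = 0*31 = 0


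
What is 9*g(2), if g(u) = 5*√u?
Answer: 45*√2 ≈ 63.640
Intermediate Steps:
9*g(2) = 9*(5*√2) = 45*√2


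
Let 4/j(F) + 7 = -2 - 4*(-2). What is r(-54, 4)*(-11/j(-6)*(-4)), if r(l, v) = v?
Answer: -44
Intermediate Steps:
j(F) = -4 (j(F) = 4/(-7 + (-2 - 4*(-2))) = 4/(-7 + (-2 + 8)) = 4/(-7 + 6) = 4/(-1) = 4*(-1) = -4)
r(-54, 4)*(-11/j(-6)*(-4)) = 4*(-11/(-4)*(-4)) = 4*(-11*(-1/4)*(-4)) = 4*((11/4)*(-4)) = 4*(-11) = -44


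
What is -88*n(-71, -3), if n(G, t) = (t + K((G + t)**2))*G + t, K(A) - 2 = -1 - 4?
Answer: -37224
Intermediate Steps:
K(A) = -3 (K(A) = 2 + (-1 - 4) = 2 - 5 = -3)
n(G, t) = t + G*(-3 + t) (n(G, t) = (t - 3)*G + t = (-3 + t)*G + t = G*(-3 + t) + t = t + G*(-3 + t))
-88*n(-71, -3) = -88*(-3 - 3*(-71) - 71*(-3)) = -88*(-3 + 213 + 213) = -88*423 = -37224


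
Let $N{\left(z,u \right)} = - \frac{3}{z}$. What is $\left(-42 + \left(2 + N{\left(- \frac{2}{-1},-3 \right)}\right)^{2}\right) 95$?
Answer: $- \frac{15865}{4} \approx -3966.3$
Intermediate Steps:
$\left(-42 + \left(2 + N{\left(- \frac{2}{-1},-3 \right)}\right)^{2}\right) 95 = \left(-42 + \left(2 - \frac{3}{\left(-2\right) \frac{1}{-1}}\right)^{2}\right) 95 = \left(-42 + \left(2 - \frac{3}{\left(-2\right) \left(-1\right)}\right)^{2}\right) 95 = \left(-42 + \left(2 - \frac{3}{2}\right)^{2}\right) 95 = \left(-42 + \left(\frac{1}{2}\right)^{2}\right) 95 = \left(-42 + \frac{1}{4}\right) 95 = \left(- \frac{167}{4}\right) 95 = - \frac{15865}{4}$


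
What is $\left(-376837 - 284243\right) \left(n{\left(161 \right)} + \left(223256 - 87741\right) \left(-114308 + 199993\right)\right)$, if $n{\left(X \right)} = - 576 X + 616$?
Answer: $-7676137463807400$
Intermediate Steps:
$n{\left(X \right)} = 616 - 576 X$
$\left(-376837 - 284243\right) \left(n{\left(161 \right)} + \left(223256 - 87741\right) \left(-114308 + 199993\right)\right) = \left(-376837 - 284243\right) \left(\left(616 - 92736\right) + \left(223256 - 87741\right) \left(-114308 + 199993\right)\right) = - 661080 \left(\left(616 - 92736\right) + 135515 \cdot 85685\right) = - 661080 \left(-92120 + 11611602775\right) = \left(-661080\right) 11611510655 = -7676137463807400$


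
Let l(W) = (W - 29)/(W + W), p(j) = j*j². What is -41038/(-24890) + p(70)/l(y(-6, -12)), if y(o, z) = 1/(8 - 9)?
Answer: 853788557/37335 ≈ 22868.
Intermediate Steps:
p(j) = j³
y(o, z) = -1 (y(o, z) = 1/(-1) = -1)
l(W) = (-29 + W)/(2*W) (l(W) = (-29 + W)/((2*W)) = (-29 + W)*(1/(2*W)) = (-29 + W)/(2*W))
-41038/(-24890) + p(70)/l(y(-6, -12)) = -41038/(-24890) + 70³/(((½)*(-29 - 1)/(-1))) = -41038*(-1/24890) + 343000/(((½)*(-1)*(-30))) = 20519/12445 + 343000/15 = 20519/12445 + 343000*(1/15) = 20519/12445 + 68600/3 = 853788557/37335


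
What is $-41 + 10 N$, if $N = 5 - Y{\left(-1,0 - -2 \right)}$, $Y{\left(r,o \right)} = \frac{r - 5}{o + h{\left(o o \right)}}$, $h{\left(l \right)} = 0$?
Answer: $39$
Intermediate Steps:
$Y{\left(r,o \right)} = \frac{-5 + r}{o}$ ($Y{\left(r,o \right)} = \frac{r - 5}{o + 0} = \frac{-5 + r}{o}$)
$N = 8$ ($N = 5 - \frac{-5 - 1}{0 - -2} = 5 - \frac{1}{0 + 2} \left(-6\right) = 5 - \frac{1}{2} \left(-6\right) = 5 - -3 = 5 + 3 = 8$)
$-41 + 10 N = -41 + 10 \cdot 8 = -41 + 80 = 39$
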